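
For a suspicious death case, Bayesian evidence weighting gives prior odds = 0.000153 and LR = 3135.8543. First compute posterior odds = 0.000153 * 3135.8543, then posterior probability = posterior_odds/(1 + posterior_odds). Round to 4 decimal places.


Bayesian evidence evaluation:
Posterior odds = prior_odds * LR = 0.000153 * 3135.8543 = 0.4797857
Posterior probability = posterior_odds / (1 + posterior_odds)
= 0.4797857 / (1 + 0.4797857)
= 0.4797857 / 1.4797857
= 0.3242

0.3242


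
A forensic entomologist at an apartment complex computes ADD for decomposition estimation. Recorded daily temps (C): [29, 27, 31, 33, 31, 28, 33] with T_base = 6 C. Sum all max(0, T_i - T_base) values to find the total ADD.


Computing ADD day by day:
Day 1: max(0, 29 - 6) = 23
Day 2: max(0, 27 - 6) = 21
Day 3: max(0, 31 - 6) = 25
Day 4: max(0, 33 - 6) = 27
Day 5: max(0, 31 - 6) = 25
Day 6: max(0, 28 - 6) = 22
Day 7: max(0, 33 - 6) = 27
Total ADD = 170

170


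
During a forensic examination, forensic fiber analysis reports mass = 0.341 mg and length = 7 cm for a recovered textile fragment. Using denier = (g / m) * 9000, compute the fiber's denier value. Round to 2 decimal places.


Denier calculation:
Mass in grams = 0.341 mg / 1000 = 0.000341 g
Length in meters = 7 cm / 100 = 0.07 m
Linear density = mass / length = 0.000341 / 0.07 = 0.00487143 g/m
Denier = (g/m) * 9000 = 0.00487143 * 9000 = 43.84

43.84


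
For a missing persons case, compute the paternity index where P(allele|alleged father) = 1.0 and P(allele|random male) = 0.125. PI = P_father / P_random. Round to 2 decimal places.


Paternity Index calculation:
PI = P(allele|father) / P(allele|random)
PI = 1.0 / 0.125
PI = 8.00

8.00


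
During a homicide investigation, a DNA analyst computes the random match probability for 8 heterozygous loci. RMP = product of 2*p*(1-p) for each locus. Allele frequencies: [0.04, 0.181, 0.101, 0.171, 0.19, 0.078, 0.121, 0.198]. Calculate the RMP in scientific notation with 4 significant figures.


Computing RMP for 8 loci:
Locus 1: 2 * 0.04 * 0.96 = 0.0768
Locus 2: 2 * 0.181 * 0.819 = 0.296478
Locus 3: 2 * 0.101 * 0.899 = 0.181598
Locus 4: 2 * 0.171 * 0.829 = 0.283518
Locus 5: 2 * 0.19 * 0.81 = 0.3078
Locus 6: 2 * 0.078 * 0.922 = 0.143832
Locus 7: 2 * 0.121 * 0.879 = 0.212718
Locus 8: 2 * 0.198 * 0.802 = 0.317592
RMP = 3.506e-06

3.506e-06


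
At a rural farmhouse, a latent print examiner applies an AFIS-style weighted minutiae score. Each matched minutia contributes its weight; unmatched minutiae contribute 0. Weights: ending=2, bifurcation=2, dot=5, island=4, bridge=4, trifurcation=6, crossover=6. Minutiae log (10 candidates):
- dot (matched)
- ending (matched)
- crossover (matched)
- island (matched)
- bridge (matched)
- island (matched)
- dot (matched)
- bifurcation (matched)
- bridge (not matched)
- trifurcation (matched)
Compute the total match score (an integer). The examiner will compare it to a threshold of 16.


Weighted minutiae match score:
  dot: matched, +5 (running total 5)
  ending: matched, +2 (running total 7)
  crossover: matched, +6 (running total 13)
  island: matched, +4 (running total 17)
  bridge: matched, +4 (running total 21)
  island: matched, +4 (running total 25)
  dot: matched, +5 (running total 30)
  bifurcation: matched, +2 (running total 32)
  bridge: not matched, +0
  trifurcation: matched, +6 (running total 38)
Total score = 38
Threshold = 16; verdict = identification

38


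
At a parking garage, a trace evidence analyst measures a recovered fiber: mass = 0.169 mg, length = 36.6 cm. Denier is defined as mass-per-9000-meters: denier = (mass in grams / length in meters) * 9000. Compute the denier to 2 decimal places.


Denier calculation:
Mass in grams = 0.169 mg / 1000 = 0.000169 g
Length in meters = 36.6 cm / 100 = 0.366 m
Linear density = mass / length = 0.000169 / 0.366 = 0.00046175 g/m
Denier = (g/m) * 9000 = 0.00046175 * 9000 = 4.16

4.16


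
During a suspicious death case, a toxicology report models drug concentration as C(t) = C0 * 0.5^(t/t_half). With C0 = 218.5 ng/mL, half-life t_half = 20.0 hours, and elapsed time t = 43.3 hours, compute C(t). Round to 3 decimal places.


Drug concentration decay:
Number of half-lives = t / t_half = 43.3 / 20.0 = 2.165
Decay factor = 0.5^2.165 = 0.22298213
C(t) = 218.5 * 0.22298213 = 48.722 ng/mL

48.722


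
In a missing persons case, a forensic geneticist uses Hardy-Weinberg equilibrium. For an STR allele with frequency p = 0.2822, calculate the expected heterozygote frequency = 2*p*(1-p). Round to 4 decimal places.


Hardy-Weinberg heterozygote frequency:
q = 1 - p = 1 - 0.2822 = 0.7178
2pq = 2 * 0.2822 * 0.7178 = 0.4051

0.4051


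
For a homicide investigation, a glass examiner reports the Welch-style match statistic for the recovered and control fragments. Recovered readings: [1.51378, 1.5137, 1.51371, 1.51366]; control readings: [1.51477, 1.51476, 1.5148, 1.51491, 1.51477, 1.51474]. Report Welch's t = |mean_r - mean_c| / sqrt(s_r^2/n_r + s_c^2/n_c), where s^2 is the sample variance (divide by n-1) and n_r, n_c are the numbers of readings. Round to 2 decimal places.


Welch's t-criterion for glass RI comparison:
Recovered mean = sum / n_r = 6.05485 / 4 = 1.5137125
Control mean = sum / n_c = 9.08875 / 6 = 1.5147917
Recovered sample variance s_r^2 = 2.49167e-09
Control sample variance s_c^2 = 3.73667e-09
Welch SE (unpooled) = sqrt(s_r^2/n_r + s_c^2/n_c) = sqrt(6.22917e-10 + 6.22778e-10) = sqrt(1.2457e-09) = 3.52945e-05
|mean_r - mean_c| = 0.00107917
t = 0.00107917 / 3.52945e-05 = 30.58

30.58


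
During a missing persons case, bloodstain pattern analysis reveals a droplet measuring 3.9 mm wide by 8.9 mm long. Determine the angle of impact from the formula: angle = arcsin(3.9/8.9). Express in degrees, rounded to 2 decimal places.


Blood spatter impact angle calculation:
width / length = 3.9 / 8.9 = 0.438202
angle = arcsin(0.438202)
angle = 25.99 degrees

25.99


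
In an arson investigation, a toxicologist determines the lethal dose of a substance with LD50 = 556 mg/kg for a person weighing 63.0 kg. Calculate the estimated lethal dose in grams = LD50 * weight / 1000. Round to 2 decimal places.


Lethal dose calculation:
Lethal dose = LD50 * body_weight / 1000
= 556 * 63.0 / 1000
= 35028 / 1000
= 35.03 g

35.03


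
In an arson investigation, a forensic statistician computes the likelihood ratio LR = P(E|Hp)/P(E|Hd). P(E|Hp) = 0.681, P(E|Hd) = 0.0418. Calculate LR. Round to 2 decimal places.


Likelihood ratio calculation:
LR = P(E|Hp) / P(E|Hd)
LR = 0.681 / 0.0418
LR = 16.29

16.29


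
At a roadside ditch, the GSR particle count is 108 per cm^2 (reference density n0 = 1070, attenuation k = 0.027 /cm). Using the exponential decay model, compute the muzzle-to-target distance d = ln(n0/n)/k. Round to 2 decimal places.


GSR distance calculation:
n0/n = 1070 / 108 = 9.907407
ln(n0/n) = 2.293283
d = 2.293283 / 0.027 = 84.94 cm

84.94


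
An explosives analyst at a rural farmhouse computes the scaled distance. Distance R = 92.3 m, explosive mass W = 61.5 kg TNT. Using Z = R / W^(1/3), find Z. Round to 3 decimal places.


Scaled distance calculation:
W^(1/3) = 61.5^(1/3) = 3.947223
Z = R / W^(1/3) = 92.3 / 3.947223
Z = 23.384 m/kg^(1/3)

23.384


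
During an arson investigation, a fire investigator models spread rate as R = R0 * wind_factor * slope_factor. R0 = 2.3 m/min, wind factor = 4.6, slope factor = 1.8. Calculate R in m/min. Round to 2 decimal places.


Fire spread rate calculation:
R = R0 * wind_factor * slope_factor
= 2.3 * 4.6 * 1.8
= 10.58 * 1.8
= 19.04 m/min

19.04


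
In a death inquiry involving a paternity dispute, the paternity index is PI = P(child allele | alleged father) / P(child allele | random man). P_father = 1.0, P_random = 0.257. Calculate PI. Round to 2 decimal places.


Paternity Index calculation:
PI = P(allele|father) / P(allele|random)
PI = 1.0 / 0.257
PI = 3.89

3.89


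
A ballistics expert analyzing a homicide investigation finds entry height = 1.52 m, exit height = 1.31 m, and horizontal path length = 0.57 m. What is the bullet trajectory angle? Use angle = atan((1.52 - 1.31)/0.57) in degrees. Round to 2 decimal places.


Bullet trajectory angle:
Height difference = 1.52 - 1.31 = 0.21 m
angle = atan(0.21 / 0.57)
angle = atan(0.368421)
angle = 20.22 degrees

20.22


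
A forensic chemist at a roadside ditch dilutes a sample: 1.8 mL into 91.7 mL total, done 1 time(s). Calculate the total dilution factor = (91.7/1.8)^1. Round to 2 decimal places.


Dilution factor calculation:
Single dilution = V_total / V_sample = 91.7 / 1.8 ≈ 50.944444
Number of dilutions = 1
Total DF = (91.7 / 1.8)^1 (full precision, rounded at the end) = 50.94

50.94


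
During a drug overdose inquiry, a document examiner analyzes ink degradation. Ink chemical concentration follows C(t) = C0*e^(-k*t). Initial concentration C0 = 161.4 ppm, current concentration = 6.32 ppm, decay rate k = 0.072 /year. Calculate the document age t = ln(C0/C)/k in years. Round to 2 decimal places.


Document age estimation:
C0/C = 161.4 / 6.32 = 25.537975
ln(C0/C) = 3.240167
t = 3.240167 / 0.072 = 45.00 years

45.00


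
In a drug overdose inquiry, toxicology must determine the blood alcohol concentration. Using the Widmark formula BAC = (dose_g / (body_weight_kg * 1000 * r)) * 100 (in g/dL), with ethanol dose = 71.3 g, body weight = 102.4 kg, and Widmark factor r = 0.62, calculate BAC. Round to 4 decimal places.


Applying the Widmark formula:
BAC = (dose_g / (body_wt * 1000 * r)) * 100
Denominator = 102.4 * 1000 * 0.62 = 63488
BAC = (71.3 / 63488) * 100
BAC = 0.1123 g/dL

0.1123


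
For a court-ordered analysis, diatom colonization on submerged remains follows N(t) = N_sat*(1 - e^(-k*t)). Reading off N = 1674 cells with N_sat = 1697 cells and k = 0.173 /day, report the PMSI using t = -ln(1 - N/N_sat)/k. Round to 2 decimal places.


PMSI from diatom colonization curve:
N / N_sat = 1674 / 1697 = 0.986447
1 - N/N_sat = 0.013553
ln(1 - N/N_sat) = -4.301147
t = -ln(1 - N/N_sat) / k = -(-4.301147) / 0.173 = 24.86 days

24.86


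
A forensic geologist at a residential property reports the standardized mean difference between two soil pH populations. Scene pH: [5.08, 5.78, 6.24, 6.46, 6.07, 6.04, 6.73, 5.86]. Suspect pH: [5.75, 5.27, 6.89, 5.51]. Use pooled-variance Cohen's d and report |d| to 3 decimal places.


Pooled-variance Cohen's d for soil pH comparison:
Scene mean = 48.26 / 8 = 6.0325
Suspect mean = 23.42 / 4 = 5.855
Scene sample variance s_s^2 = 0.244936
Suspect sample variance s_c^2 = 0.5145
Pooled variance = ((n_s-1)*s_s^2 + (n_c-1)*s_c^2) / (n_s + n_c - 2) = 0.325805
Pooled SD = sqrt(0.325805) = 0.570793
Mean difference = 0.1775
|d| = |0.1775| / 0.570793 = 0.311

0.311


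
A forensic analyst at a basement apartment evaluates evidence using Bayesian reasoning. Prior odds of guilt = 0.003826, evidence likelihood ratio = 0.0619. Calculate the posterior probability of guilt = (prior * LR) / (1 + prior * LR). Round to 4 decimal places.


Bayesian evidence evaluation:
Posterior odds = prior_odds * LR = 0.003826 * 0.0619 = 0.0002368294
Posterior probability = posterior_odds / (1 + posterior_odds)
= 0.0002368294 / (1 + 0.0002368294)
= 0.0002368294 / 1.0002368294
= 0.0002

0.0002


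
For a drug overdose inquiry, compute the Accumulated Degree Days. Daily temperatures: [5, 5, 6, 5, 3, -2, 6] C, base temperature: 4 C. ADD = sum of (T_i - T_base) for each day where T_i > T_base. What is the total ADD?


Computing ADD day by day:
Day 1: max(0, 5 - 4) = 1
Day 2: max(0, 5 - 4) = 1
Day 3: max(0, 6 - 4) = 2
Day 4: max(0, 5 - 4) = 1
Day 5: max(0, 3 - 4) = 0
Day 6: max(0, -2 - 4) = 0
Day 7: max(0, 6 - 4) = 2
Total ADD = 7

7


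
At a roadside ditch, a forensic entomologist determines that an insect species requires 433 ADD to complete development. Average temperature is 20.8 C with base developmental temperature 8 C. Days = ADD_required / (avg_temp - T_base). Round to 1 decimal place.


Insect development time:
Effective temperature = avg_temp - T_base = 20.8 - 8 = 12.8 C
Days = ADD / effective_temp = 433 / 12.8 = 33.8 days

33.8


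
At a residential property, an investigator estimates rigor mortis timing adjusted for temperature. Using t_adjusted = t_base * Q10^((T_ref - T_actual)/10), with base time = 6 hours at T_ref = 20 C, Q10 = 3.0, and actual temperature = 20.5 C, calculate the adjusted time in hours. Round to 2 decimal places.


Rigor mortis time adjustment:
Exponent = (T_ref - T_actual) / 10 = (20 - 20.5) / 10 = -0.05
Q10 factor = 3.0^-0.05 = 0.94655
t_adjusted = 6 * 0.94655 = 5.68 hours

5.68


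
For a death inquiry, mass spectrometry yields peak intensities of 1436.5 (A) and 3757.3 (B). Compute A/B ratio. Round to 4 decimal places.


Spectral peak ratio:
Peak A = 1436.5 counts
Peak B = 3757.3 counts
Ratio = 1436.5 / 3757.3 = 0.3823

0.3823


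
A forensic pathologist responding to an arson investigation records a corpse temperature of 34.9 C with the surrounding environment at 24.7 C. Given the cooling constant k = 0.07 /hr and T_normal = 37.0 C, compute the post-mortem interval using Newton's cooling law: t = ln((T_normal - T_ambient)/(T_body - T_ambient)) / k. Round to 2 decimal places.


Using Newton's law of cooling:
t = ln((T_normal - T_ambient) / (T_body - T_ambient)) / k
T_normal - T_ambient = 12.3
T_body - T_ambient = 10.2
Ratio = 1.205882
ln(ratio) = 0.187211
t = 0.187211 / 0.07 = 2.67 hours

2.67


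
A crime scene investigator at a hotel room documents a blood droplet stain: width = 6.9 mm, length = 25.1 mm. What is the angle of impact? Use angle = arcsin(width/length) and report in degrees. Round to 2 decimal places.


Blood spatter impact angle calculation:
width / length = 6.9 / 25.1 = 0.2749
angle = arcsin(0.2749)
angle = 15.96 degrees

15.96


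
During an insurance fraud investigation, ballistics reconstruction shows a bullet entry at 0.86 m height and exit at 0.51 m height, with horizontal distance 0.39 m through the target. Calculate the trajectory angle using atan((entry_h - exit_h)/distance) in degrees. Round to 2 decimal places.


Bullet trajectory angle:
Height difference = 0.86 - 0.51 = 0.35 m
angle = atan(0.35 / 0.39)
angle = atan(0.897436)
angle = 41.91 degrees

41.91


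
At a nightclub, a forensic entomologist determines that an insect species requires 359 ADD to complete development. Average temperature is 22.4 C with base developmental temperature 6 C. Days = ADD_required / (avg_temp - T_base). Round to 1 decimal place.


Insect development time:
Effective temperature = avg_temp - T_base = 22.4 - 6 = 16.4 C
Days = ADD / effective_temp = 359 / 16.4 = 21.9 days

21.9


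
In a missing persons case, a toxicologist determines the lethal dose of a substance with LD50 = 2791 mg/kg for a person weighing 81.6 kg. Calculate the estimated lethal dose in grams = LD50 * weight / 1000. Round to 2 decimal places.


Lethal dose calculation:
Lethal dose = LD50 * body_weight / 1000
= 2791 * 81.6 / 1000
= 227745.6 / 1000
= 227.75 g

227.75


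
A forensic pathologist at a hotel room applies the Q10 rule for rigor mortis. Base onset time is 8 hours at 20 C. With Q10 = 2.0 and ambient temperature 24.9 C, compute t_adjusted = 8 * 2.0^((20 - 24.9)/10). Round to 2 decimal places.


Rigor mortis time adjustment:
Exponent = (T_ref - T_actual) / 10 = (20 - 24.9) / 10 = -0.49
Q10 factor = 2.0^-0.49 = 0.71203
t_adjusted = 8 * 0.71203 = 5.70 hours

5.70


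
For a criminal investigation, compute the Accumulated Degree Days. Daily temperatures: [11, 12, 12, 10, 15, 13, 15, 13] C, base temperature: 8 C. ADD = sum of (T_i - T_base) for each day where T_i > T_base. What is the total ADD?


Computing ADD day by day:
Day 1: max(0, 11 - 8) = 3
Day 2: max(0, 12 - 8) = 4
Day 3: max(0, 12 - 8) = 4
Day 4: max(0, 10 - 8) = 2
Day 5: max(0, 15 - 8) = 7
Day 6: max(0, 13 - 8) = 5
Day 7: max(0, 15 - 8) = 7
Day 8: max(0, 13 - 8) = 5
Total ADD = 37

37


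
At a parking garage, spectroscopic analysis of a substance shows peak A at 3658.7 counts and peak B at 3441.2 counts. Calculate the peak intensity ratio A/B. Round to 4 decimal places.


Spectral peak ratio:
Peak A = 3658.7 counts
Peak B = 3441.2 counts
Ratio = 3658.7 / 3441.2 = 1.0632

1.0632


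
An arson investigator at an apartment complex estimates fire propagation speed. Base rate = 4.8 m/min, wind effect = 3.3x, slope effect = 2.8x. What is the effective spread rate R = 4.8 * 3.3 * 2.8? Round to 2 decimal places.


Fire spread rate calculation:
R = R0 * wind_factor * slope_factor
= 4.8 * 3.3 * 2.8
= 15.84 * 2.8
= 44.35 m/min

44.35


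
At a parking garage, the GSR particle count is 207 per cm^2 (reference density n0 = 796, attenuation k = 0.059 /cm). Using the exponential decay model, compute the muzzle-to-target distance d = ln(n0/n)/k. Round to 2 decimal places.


GSR distance calculation:
n0/n = 796 / 207 = 3.845411
ln(n0/n) = 1.34688
d = 1.34688 / 0.059 = 22.83 cm

22.83


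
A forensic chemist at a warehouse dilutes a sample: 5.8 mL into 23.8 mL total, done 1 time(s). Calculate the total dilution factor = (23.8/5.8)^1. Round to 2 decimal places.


Dilution factor calculation:
Single dilution = V_total / V_sample = 23.8 / 5.8 ≈ 4.103448
Number of dilutions = 1
Total DF = (23.8 / 5.8)^1 (full precision, rounded at the end) = 4.10

4.10


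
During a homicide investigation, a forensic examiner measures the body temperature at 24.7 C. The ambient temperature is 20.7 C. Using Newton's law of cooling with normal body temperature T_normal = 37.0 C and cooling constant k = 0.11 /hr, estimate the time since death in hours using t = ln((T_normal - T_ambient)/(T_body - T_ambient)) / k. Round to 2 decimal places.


Using Newton's law of cooling:
t = ln((T_normal - T_ambient) / (T_body - T_ambient)) / k
T_normal - T_ambient = 16.3
T_body - T_ambient = 4.0
Ratio = 4.075
ln(ratio) = 1.404871
t = 1.404871 / 0.11 = 12.77 hours

12.77


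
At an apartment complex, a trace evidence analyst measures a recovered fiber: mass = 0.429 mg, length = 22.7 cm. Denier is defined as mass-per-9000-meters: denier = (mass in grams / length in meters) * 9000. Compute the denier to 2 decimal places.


Denier calculation:
Mass in grams = 0.429 mg / 1000 = 0.000429 g
Length in meters = 22.7 cm / 100 = 0.227 m
Linear density = mass / length = 0.000429 / 0.227 = 0.00188987 g/m
Denier = (g/m) * 9000 = 0.00188987 * 9000 = 17.01

17.01


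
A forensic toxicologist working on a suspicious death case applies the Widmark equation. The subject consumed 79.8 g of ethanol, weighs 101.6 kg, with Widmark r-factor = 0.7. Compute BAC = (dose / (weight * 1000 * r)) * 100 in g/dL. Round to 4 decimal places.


Applying the Widmark formula:
BAC = (dose_g / (body_wt * 1000 * r)) * 100
Denominator = 101.6 * 1000 * 0.7 = 71120
BAC = (79.8 / 71120) * 100
BAC = 0.1122 g/dL

0.1122


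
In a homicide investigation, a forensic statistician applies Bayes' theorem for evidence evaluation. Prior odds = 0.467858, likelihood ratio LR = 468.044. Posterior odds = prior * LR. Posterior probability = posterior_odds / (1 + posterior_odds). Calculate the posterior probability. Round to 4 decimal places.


Bayesian evidence evaluation:
Posterior odds = prior_odds * LR = 0.467858 * 468.044 = 218.9781
Posterior probability = posterior_odds / (1 + posterior_odds)
= 218.9781 / (1 + 218.9781)
= 218.9781 / 219.9781
= 0.9955

0.9955


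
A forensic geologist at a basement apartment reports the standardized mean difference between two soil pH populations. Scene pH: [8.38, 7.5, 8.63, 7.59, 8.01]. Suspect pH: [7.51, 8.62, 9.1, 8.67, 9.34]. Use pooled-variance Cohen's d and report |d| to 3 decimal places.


Pooled-variance Cohen's d for soil pH comparison:
Scene mean = 40.11 / 5 = 8.022
Suspect mean = 43.24 / 5 = 8.648
Scene sample variance s_s^2 = 0.23927
Suspect sample variance s_c^2 = 0.49487
Pooled variance = ((n_s-1)*s_s^2 + (n_c-1)*s_c^2) / (n_s + n_c - 2) = 0.36707
Pooled SD = sqrt(0.36707) = 0.605863
Mean difference = -0.626
|d| = |-0.626| / 0.605863 = 1.033

1.033


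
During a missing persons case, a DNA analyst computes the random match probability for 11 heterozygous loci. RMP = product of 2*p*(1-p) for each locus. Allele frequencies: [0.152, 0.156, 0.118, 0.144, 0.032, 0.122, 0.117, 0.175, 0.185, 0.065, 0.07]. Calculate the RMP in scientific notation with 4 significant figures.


Computing RMP for 11 loci:
Locus 1: 2 * 0.152 * 0.848 = 0.257792
Locus 2: 2 * 0.156 * 0.844 = 0.263328
Locus 3: 2 * 0.118 * 0.882 = 0.208152
Locus 4: 2 * 0.144 * 0.856 = 0.246528
Locus 5: 2 * 0.032 * 0.968 = 0.061952
Locus 6: 2 * 0.122 * 0.878 = 0.214232
Locus 7: 2 * 0.117 * 0.883 = 0.206622
Locus 8: 2 * 0.175 * 0.825 = 0.28875
Locus 9: 2 * 0.185 * 0.815 = 0.30155
Locus 10: 2 * 0.065 * 0.935 = 0.12155
Locus 11: 2 * 0.07 * 0.93 = 0.1302
RMP = 1.316e-08

1.316e-08


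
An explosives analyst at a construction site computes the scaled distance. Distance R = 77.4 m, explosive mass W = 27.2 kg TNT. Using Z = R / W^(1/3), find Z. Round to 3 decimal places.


Scaled distance calculation:
W^(1/3) = 27.2^(1/3) = 3.007389
Z = R / W^(1/3) = 77.4 / 3.007389
Z = 25.737 m/kg^(1/3)

25.737


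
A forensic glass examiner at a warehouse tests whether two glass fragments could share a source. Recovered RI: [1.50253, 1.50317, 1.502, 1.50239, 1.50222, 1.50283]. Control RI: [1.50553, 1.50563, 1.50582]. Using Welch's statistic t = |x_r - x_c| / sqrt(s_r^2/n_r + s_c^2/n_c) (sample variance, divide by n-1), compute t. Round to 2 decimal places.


Welch's t-criterion for glass RI comparison:
Recovered mean = sum / n_r = 9.01514 / 6 = 1.5025233
Control mean = sum / n_c = 4.51698 / 3 = 1.50566
Recovered sample variance s_r^2 = 1.79187e-07
Control sample variance s_c^2 = 2.17e-08
Welch SE (unpooled) = sqrt(s_r^2/n_r + s_c^2/n_c) = sqrt(2.98644e-08 + 7.23333e-09) = sqrt(3.70977e-08) = 0.000192608
|mean_r - mean_c| = 0.00313667
t = 0.00313667 / 0.000192608 = 16.29

16.29


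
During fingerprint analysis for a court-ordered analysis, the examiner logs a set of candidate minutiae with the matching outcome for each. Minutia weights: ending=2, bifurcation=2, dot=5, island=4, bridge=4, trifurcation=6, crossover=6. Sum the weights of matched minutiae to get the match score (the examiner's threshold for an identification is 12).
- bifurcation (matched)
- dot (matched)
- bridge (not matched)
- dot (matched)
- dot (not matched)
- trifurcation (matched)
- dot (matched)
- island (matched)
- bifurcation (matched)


Weighted minutiae match score:
  bifurcation: matched, +2 (running total 2)
  dot: matched, +5 (running total 7)
  bridge: not matched, +0
  dot: matched, +5 (running total 12)
  dot: not matched, +0
  trifurcation: matched, +6 (running total 18)
  dot: matched, +5 (running total 23)
  island: matched, +4 (running total 27)
  bifurcation: matched, +2 (running total 29)
Total score = 29
Threshold = 12; verdict = identification

29


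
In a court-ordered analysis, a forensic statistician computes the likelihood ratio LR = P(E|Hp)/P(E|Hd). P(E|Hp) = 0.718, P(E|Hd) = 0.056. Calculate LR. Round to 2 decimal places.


Likelihood ratio calculation:
LR = P(E|Hp) / P(E|Hd)
LR = 0.718 / 0.056
LR = 12.82

12.82


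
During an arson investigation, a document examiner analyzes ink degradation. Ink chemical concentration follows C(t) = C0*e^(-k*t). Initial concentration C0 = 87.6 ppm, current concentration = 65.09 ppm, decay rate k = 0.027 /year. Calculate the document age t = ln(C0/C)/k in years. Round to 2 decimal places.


Document age estimation:
C0/C = 87.6 / 65.09 = 1.345829
ln(C0/C) = 0.29701
t = 0.29701 / 0.027 = 11.00 years

11.00


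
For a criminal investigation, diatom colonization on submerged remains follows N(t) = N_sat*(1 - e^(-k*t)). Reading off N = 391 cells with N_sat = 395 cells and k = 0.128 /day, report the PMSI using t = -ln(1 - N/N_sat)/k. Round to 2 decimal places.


PMSI from diatom colonization curve:
N / N_sat = 391 / 395 = 0.989873
1 - N/N_sat = 0.010127
ln(1 - N/N_sat) = -4.59255
t = -ln(1 - N/N_sat) / k = -(-4.59255) / 0.128 = 35.88 days

35.88


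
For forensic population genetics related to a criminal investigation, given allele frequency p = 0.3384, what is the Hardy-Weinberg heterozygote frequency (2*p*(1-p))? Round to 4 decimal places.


Hardy-Weinberg heterozygote frequency:
q = 1 - p = 1 - 0.3384 = 0.6616
2pq = 2 * 0.3384 * 0.6616 = 0.4478

0.4478


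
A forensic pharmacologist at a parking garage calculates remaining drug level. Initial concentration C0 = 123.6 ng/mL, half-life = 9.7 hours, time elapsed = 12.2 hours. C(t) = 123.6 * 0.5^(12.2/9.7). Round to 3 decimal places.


Drug concentration decay:
Number of half-lives = t / t_half = 12.2 / 9.7 = 1.257732
Decay factor = 0.5^1.257732 = 0.41820088
C(t) = 123.6 * 0.41820088 = 51.690 ng/mL

51.690


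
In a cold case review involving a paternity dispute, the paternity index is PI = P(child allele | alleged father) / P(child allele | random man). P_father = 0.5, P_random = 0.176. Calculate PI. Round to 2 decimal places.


Paternity Index calculation:
PI = P(allele|father) / P(allele|random)
PI = 0.5 / 0.176
PI = 2.84

2.84


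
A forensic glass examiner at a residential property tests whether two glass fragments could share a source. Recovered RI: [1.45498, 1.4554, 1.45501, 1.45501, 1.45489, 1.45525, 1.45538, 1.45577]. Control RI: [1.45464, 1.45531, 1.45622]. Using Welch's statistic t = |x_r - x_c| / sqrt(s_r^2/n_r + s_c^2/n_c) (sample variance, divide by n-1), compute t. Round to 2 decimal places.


Welch's t-criterion for glass RI comparison:
Recovered mean = sum / n_r = 11.64169 / 8 = 1.4552113
Control mean = sum / n_c = 4.36617 / 3 = 1.45539
Recovered sample variance s_r^2 = 8.79268e-08
Control sample variance s_c^2 = 6.289e-07
Welch SE (unpooled) = sqrt(s_r^2/n_r + s_c^2/n_c) = sqrt(1.09908e-08 + 2.09633e-07) = sqrt(2.20624e-07) = 0.000469706
|mean_r - mean_c| = 0.00017875
t = 0.00017875 / 0.000469706 = 0.38

0.38


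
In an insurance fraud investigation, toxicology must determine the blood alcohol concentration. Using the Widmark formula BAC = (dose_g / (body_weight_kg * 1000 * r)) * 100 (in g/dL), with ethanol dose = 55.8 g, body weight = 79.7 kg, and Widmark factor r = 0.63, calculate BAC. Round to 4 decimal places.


Applying the Widmark formula:
BAC = (dose_g / (body_wt * 1000 * r)) * 100
Denominator = 79.7 * 1000 * 0.63 = 50211
BAC = (55.8 / 50211) * 100
BAC = 0.1111 g/dL

0.1111


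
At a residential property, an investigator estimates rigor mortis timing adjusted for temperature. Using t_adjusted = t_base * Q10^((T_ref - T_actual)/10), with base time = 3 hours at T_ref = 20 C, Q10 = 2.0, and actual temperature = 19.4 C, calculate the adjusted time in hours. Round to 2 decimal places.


Rigor mortis time adjustment:
Exponent = (T_ref - T_actual) / 10 = (20 - 19.4) / 10 = 0.06
Q10 factor = 2.0^0.06 = 1.04247
t_adjusted = 3 * 1.04247 = 3.13 hours

3.13


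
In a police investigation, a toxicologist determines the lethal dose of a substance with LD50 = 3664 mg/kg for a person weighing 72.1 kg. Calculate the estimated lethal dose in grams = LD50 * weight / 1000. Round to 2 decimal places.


Lethal dose calculation:
Lethal dose = LD50 * body_weight / 1000
= 3664 * 72.1 / 1000
= 264174.4 / 1000
= 264.17 g

264.17


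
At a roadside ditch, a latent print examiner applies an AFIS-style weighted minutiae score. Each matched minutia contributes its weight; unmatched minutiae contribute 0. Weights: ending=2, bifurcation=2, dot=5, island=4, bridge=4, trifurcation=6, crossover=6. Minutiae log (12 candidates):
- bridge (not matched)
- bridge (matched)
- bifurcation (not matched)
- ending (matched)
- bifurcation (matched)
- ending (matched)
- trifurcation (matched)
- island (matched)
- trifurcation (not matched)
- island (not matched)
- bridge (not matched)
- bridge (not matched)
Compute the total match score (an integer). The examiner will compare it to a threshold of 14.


Weighted minutiae match score:
  bridge: not matched, +0
  bridge: matched, +4 (running total 4)
  bifurcation: not matched, +0
  ending: matched, +2 (running total 6)
  bifurcation: matched, +2 (running total 8)
  ending: matched, +2 (running total 10)
  trifurcation: matched, +6 (running total 16)
  island: matched, +4 (running total 20)
  trifurcation: not matched, +0
  island: not matched, +0
  bridge: not matched, +0
  bridge: not matched, +0
Total score = 20
Threshold = 14; verdict = identification

20


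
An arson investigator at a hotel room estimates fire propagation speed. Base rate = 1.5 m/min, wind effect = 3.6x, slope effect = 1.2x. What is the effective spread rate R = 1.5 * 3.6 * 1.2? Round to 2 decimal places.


Fire spread rate calculation:
R = R0 * wind_factor * slope_factor
= 1.5 * 3.6 * 1.2
= 5.4 * 1.2
= 6.48 m/min

6.48


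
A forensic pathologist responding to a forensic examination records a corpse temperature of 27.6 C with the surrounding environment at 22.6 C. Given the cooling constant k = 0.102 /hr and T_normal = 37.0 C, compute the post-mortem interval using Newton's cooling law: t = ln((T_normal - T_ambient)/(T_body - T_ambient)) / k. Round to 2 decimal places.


Using Newton's law of cooling:
t = ln((T_normal - T_ambient) / (T_body - T_ambient)) / k
T_normal - T_ambient = 14.4
T_body - T_ambient = 5.0
Ratio = 2.88
ln(ratio) = 1.05779
t = 1.05779 / 0.102 = 10.37 hours

10.37


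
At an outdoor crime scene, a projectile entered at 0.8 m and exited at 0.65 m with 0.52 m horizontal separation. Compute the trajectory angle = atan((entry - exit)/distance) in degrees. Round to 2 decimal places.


Bullet trajectory angle:
Height difference = 0.8 - 0.65 = 0.15 m
angle = atan(0.15 / 0.52)
angle = atan(0.288462)
angle = 16.09 degrees

16.09


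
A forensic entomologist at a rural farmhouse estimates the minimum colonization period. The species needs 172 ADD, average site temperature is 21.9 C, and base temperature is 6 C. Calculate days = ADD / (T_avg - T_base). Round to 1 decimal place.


Insect development time:
Effective temperature = avg_temp - T_base = 21.9 - 6 = 15.9 C
Days = ADD / effective_temp = 172 / 15.9 = 10.8 days

10.8


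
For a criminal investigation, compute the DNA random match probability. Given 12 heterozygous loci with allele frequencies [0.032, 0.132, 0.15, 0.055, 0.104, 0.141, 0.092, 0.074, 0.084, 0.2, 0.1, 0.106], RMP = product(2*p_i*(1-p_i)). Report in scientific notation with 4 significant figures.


Computing RMP for 12 loci:
Locus 1: 2 * 0.032 * 0.968 = 0.061952
Locus 2: 2 * 0.132 * 0.868 = 0.229152
Locus 3: 2 * 0.15 * 0.85 = 0.255
Locus 4: 2 * 0.055 * 0.945 = 0.10395
Locus 5: 2 * 0.104 * 0.896 = 0.186368
Locus 6: 2 * 0.141 * 0.859 = 0.242238
Locus 7: 2 * 0.092 * 0.908 = 0.167072
Locus 8: 2 * 0.074 * 0.926 = 0.137048
Locus 9: 2 * 0.084 * 0.916 = 0.153888
Locus 10: 2 * 0.2 * 0.8 = 0.32
Locus 11: 2 * 0.1 * 0.9 = 0.18
Locus 12: 2 * 0.106 * 0.894 = 0.189528
RMP = 6.535e-10

6.535e-10


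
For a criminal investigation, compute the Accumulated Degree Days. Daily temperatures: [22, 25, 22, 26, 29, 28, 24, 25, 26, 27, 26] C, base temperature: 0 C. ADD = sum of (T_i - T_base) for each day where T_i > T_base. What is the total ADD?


Computing ADD day by day:
Day 1: max(0, 22 - 0) = 22
Day 2: max(0, 25 - 0) = 25
Day 3: max(0, 22 - 0) = 22
Day 4: max(0, 26 - 0) = 26
Day 5: max(0, 29 - 0) = 29
Day 6: max(0, 28 - 0) = 28
Day 7: max(0, 24 - 0) = 24
Day 8: max(0, 25 - 0) = 25
Day 9: max(0, 26 - 0) = 26
Day 10: max(0, 27 - 0) = 27
Day 11: max(0, 26 - 0) = 26
Total ADD = 280

280


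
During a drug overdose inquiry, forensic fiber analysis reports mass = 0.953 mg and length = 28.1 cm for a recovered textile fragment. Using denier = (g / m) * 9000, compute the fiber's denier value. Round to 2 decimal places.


Denier calculation:
Mass in grams = 0.953 mg / 1000 = 0.000953 g
Length in meters = 28.1 cm / 100 = 0.281 m
Linear density = mass / length = 0.000953 / 0.281 = 0.00339146 g/m
Denier = (g/m) * 9000 = 0.00339146 * 9000 = 30.52

30.52


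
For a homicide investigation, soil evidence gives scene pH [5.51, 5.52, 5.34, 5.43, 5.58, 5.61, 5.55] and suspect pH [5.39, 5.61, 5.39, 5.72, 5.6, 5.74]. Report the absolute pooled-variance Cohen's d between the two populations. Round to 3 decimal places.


Pooled-variance Cohen's d for soil pH comparison:
Scene mean = 38.54 / 7 = 5.505714
Suspect mean = 33.45 / 6 = 5.575
Scene sample variance s_s^2 = 0.008629
Suspect sample variance s_c^2 = 0.02371
Pooled variance = ((n_s-1)*s_s^2 + (n_c-1)*s_c^2) / (n_s + n_c - 2) = 0.015484
Pooled SD = sqrt(0.015484) = 0.124435
Mean difference = -0.069286
|d| = |-0.069286| / 0.124435 = 0.557

0.557


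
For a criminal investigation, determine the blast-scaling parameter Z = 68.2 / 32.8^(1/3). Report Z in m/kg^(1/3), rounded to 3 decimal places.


Scaled distance calculation:
W^(1/3) = 32.8^(1/3) = 3.201041
Z = R / W^(1/3) = 68.2 / 3.201041
Z = 21.306 m/kg^(1/3)

21.306


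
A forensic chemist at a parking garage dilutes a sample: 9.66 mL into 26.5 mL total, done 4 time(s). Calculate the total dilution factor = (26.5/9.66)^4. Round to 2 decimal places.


Dilution factor calculation:
Single dilution = V_total / V_sample = 26.5 / 9.66 ≈ 2.743271
Number of dilutions = 4
Total DF = (26.5 / 9.66)^4 (full precision, rounded at the end) = 56.63

56.63


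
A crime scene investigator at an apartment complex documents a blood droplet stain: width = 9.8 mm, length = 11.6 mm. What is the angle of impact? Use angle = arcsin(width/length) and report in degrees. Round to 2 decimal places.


Blood spatter impact angle calculation:
width / length = 9.8 / 11.6 = 0.844828
angle = arcsin(0.844828)
angle = 57.65 degrees

57.65


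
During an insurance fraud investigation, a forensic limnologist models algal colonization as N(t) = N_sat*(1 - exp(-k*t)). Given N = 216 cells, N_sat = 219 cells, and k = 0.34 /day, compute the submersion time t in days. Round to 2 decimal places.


PMSI from diatom colonization curve:
N / N_sat = 216 / 219 = 0.986301
1 - N/N_sat = 0.013699
ln(1 - N/N_sat) = -4.290432
t = -ln(1 - N/N_sat) / k = -(-4.290432) / 0.34 = 12.62 days

12.62


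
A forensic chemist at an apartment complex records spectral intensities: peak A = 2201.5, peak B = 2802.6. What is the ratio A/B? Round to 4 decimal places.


Spectral peak ratio:
Peak A = 2201.5 counts
Peak B = 2802.6 counts
Ratio = 2201.5 / 2802.6 = 0.7855

0.7855


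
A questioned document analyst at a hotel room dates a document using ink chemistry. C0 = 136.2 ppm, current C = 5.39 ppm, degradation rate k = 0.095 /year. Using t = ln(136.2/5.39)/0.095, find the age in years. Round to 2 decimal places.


Document age estimation:
C0/C = 136.2 / 5.39 = 25.269017
ln(C0/C) = 3.229579
t = 3.229579 / 0.095 = 34.00 years

34.00


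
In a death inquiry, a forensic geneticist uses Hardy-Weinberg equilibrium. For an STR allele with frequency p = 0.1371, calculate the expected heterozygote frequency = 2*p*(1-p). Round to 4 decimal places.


Hardy-Weinberg heterozygote frequency:
q = 1 - p = 1 - 0.1371 = 0.8629
2pq = 2 * 0.1371 * 0.8629 = 0.2366

0.2366


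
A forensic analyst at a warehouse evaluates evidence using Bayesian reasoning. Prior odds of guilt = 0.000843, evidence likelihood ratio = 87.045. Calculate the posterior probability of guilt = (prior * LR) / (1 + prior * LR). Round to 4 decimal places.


Bayesian evidence evaluation:
Posterior odds = prior_odds * LR = 0.000843 * 87.045 = 0.07337894
Posterior probability = posterior_odds / (1 + posterior_odds)
= 0.07337894 / (1 + 0.07337894)
= 0.07337894 / 1.07337894
= 0.0684

0.0684


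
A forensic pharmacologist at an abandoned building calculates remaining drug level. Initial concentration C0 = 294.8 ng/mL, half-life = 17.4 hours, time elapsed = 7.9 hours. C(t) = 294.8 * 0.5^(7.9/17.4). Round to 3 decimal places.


Drug concentration decay:
Number of half-lives = t / t_half = 7.9 / 17.4 = 0.454023
Decay factor = 0.5^0.454023 = 0.73000437
C(t) = 294.8 * 0.73000437 = 215.205 ng/mL

215.205


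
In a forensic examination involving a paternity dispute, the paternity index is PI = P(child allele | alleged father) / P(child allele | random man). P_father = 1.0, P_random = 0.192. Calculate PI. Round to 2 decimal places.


Paternity Index calculation:
PI = P(allele|father) / P(allele|random)
PI = 1.0 / 0.192
PI = 5.21

5.21


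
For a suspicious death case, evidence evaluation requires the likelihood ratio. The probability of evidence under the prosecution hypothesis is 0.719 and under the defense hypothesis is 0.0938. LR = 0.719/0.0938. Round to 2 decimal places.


Likelihood ratio calculation:
LR = P(E|Hp) / P(E|Hd)
LR = 0.719 / 0.0938
LR = 7.67

7.67


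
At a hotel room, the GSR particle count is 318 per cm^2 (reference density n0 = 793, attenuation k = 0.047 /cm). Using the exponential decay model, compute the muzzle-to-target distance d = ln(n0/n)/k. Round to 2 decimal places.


GSR distance calculation:
n0/n = 793 / 318 = 2.493711
ln(n0/n) = 0.913772
d = 0.913772 / 0.047 = 19.44 cm

19.44


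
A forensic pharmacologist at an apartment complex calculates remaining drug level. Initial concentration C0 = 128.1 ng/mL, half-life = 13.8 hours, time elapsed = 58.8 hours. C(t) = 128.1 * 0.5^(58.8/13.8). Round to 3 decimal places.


Drug concentration decay:
Number of half-lives = t / t_half = 58.8 / 13.8 = 4.26087
Decay factor = 0.5^4.26087 = 0.05216153
C(t) = 128.1 * 0.05216153 = 6.682 ng/mL

6.682


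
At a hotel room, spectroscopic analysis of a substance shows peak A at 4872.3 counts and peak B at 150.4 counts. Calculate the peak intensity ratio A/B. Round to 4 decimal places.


Spectral peak ratio:
Peak A = 4872.3 counts
Peak B = 150.4 counts
Ratio = 4872.3 / 150.4 = 32.3956

32.3956


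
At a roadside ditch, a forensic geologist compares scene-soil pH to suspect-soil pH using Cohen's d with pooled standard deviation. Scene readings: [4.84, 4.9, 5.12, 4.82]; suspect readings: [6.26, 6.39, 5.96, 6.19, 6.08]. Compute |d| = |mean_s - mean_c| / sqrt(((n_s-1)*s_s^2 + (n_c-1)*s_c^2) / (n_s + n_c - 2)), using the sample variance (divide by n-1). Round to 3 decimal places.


Pooled-variance Cohen's d for soil pH comparison:
Scene mean = 19.68 / 4 = 4.92
Suspect mean = 30.88 / 5 = 6.176
Scene sample variance s_s^2 = 0.018933
Suspect sample variance s_c^2 = 0.02723
Pooled variance = ((n_s-1)*s_s^2 + (n_c-1)*s_c^2) / (n_s + n_c - 2) = 0.023674
Pooled SD = sqrt(0.023674) = 0.153864
Mean difference = -1.256
|d| = |-1.256| / 0.153864 = 8.163

8.163


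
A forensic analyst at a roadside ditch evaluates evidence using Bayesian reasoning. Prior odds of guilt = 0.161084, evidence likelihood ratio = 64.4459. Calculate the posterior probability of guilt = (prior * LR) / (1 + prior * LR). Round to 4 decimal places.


Bayesian evidence evaluation:
Posterior odds = prior_odds * LR = 0.161084 * 64.4459 = 10.3812
Posterior probability = posterior_odds / (1 + posterior_odds)
= 10.3812 / (1 + 10.3812)
= 10.3812 / 11.3812
= 0.9121

0.9121


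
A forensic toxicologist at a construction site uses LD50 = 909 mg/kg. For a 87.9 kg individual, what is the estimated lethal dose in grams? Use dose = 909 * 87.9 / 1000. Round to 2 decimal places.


Lethal dose calculation:
Lethal dose = LD50 * body_weight / 1000
= 909 * 87.9 / 1000
= 79901.1 / 1000
= 79.90 g

79.90


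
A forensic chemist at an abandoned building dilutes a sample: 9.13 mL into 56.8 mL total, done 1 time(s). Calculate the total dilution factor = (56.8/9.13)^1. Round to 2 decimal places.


Dilution factor calculation:
Single dilution = V_total / V_sample = 56.8 / 9.13 ≈ 6.221249
Number of dilutions = 1
Total DF = (56.8 / 9.13)^1 (full precision, rounded at the end) = 6.22

6.22


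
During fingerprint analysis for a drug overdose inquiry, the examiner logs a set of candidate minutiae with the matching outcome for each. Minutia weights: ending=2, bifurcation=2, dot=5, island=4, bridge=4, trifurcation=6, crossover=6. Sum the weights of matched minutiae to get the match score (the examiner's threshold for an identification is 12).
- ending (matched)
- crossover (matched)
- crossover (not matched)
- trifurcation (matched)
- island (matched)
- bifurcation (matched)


Weighted minutiae match score:
  ending: matched, +2 (running total 2)
  crossover: matched, +6 (running total 8)
  crossover: not matched, +0
  trifurcation: matched, +6 (running total 14)
  island: matched, +4 (running total 18)
  bifurcation: matched, +2 (running total 20)
Total score = 20
Threshold = 12; verdict = identification

20
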